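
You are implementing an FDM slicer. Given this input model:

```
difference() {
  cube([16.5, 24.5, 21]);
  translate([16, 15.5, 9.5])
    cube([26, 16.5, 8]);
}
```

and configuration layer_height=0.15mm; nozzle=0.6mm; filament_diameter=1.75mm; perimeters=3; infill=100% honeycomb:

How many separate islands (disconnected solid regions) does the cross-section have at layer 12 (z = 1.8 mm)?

At z = 1.8 mm: the 16.5×24.5 cube contributes its full rectangle; the cube at (16, 15.5) is not intersected at this z (z outside [9.5, 17.5]); Subtracting the remaining from the first: none of the subtracted shapes is present at this height, so the 16.5×24.5 cube is unchanged — 1 connected region. Overall, the cross-section is a single solid region. Island count = 1.

1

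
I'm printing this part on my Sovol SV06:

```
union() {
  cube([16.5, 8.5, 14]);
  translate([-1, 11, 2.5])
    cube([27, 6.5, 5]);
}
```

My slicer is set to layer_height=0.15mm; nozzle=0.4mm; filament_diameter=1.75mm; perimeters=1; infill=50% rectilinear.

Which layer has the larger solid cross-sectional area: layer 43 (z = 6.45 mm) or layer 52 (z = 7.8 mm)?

Layer 43 (z = 6.45): the 16.5×8.5 cube contributes its full rectangle (area 140.25 mm²); the cube at (-1, 11) (footprint 27×6.5) is included at this height (area 175.50 mm²); Taking the union: the 2 present regions are separate (no shared area or edge), so areas and boundary lengths simply add and each stays a separate island — area = 315.75 mm². So its area = 315.75 mm². Layer 52 (z = 7.8): the cube is present — its section is the full 16.5×8.5 rectangle (area 140.25 mm²); the cube at (-1, 11) is absent (z outside [2.5, 7.5]); Merging all regions: only the 16.5×8.5 cube is present, so the union is just that shape — area = 140.25 mm². So its area = 140.25 mm². Layer 43 is larger (315.75 vs 140.25 mm²).

layer 43 (z = 6.45 mm)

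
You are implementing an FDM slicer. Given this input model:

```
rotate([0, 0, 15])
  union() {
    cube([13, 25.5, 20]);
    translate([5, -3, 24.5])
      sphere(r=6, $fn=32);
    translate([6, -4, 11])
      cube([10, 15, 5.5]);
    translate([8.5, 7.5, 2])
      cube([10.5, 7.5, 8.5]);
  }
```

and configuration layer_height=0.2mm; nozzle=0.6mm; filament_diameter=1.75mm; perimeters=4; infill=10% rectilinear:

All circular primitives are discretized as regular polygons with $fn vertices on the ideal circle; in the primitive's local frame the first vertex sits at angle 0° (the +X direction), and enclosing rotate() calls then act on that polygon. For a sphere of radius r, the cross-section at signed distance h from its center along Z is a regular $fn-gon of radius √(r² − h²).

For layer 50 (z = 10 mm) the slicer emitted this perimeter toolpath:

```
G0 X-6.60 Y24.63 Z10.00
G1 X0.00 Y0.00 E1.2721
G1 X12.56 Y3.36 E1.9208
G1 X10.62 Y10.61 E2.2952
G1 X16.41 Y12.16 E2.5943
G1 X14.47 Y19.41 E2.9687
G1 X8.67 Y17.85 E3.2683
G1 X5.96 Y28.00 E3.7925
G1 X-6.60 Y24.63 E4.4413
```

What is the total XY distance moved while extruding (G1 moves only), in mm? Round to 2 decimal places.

Sum the Euclidean lengths of each G1 segment: total = 89.02 mm.

89.02 mm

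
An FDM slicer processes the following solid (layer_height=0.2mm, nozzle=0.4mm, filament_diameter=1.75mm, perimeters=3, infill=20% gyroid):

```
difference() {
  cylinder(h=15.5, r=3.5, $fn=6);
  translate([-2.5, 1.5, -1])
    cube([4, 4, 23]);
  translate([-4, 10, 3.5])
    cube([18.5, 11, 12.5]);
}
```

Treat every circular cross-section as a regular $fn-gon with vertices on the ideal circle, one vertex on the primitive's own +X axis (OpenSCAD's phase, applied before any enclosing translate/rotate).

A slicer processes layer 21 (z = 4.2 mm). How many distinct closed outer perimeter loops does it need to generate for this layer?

At z = 4.2 mm: the cylinder: section is a regular 6-gon, circumradius r=3.5; the cube at (-2.5, 1.5) is present — its section is the full 4×4 rectangle; the cube at (-4, 10) (footprint 18.5×11) is included at this height; Subtracting the remaining from the first: starting from the r=3.5 cylinder, the 4×4 cube at (-2.5, 1.5) partially overlaps it — only the 5.64 mm² overlap (of its 16.00 mm²) is removed, clipping the outline; the 18.5×11 cube at (-4, 10) misses the remaining region (no effect) — 1 connected region. The result has 1 disconnected region.

1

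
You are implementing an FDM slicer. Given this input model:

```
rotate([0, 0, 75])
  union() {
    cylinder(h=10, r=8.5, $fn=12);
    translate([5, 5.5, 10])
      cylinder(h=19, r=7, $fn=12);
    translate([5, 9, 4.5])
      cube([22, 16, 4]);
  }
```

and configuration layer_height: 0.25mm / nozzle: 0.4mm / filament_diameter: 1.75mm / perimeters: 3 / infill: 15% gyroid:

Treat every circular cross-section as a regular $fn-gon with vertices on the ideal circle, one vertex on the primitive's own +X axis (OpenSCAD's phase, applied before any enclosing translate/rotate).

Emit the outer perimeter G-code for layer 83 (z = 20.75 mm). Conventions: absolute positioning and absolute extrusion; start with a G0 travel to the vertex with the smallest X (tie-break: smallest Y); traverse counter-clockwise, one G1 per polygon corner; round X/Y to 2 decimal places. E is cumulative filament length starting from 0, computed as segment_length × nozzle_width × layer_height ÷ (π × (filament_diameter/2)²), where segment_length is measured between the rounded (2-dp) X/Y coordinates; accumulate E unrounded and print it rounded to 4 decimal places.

G0 X-10.78 Y4.44 Z20.75
G1 X-8.97 Y1.30 E0.1507
G1 X-5.83 Y-0.51 E0.3014
G1 X-2.21 Y-0.51 E0.4519
G1 X0.93 Y1.30 E0.6025
G1 X2.74 Y4.44 E0.7532
G1 X2.74 Y8.06 E0.9037
G1 X0.93 Y11.20 E1.0544
G1 X-2.21 Y13.01 E1.2051
G1 X-5.83 Y13.01 E1.3556
G1 X-8.97 Y11.20 E1.5063
G1 X-10.78 Y8.06 E1.6570
G1 X-10.78 Y4.44 E1.8075

At z = 20.75 mm: the cylinder does not reach this height (z outside [0, 10]); the cylinder at (5, 5.5): section is a regular 12-gon, circumradius r=7; the cube at (5, 9) is not intersected at this z (z outside [4.5, 8.5]); Combining (union): only the r=7 cylinder at (5, 5.5) is present, so the union is just that shape — 1 connected region; (rotated 75° about Z; rotation is an isometry so areas/perimeters/island counts are preserved). The outline is a single polygon with 12 vertices. Extrusion per mm of travel: 0.4 × 0.25 / (π × 0.875²) = 0.041575. Accumulating E over each segment gives final E = 1.8075.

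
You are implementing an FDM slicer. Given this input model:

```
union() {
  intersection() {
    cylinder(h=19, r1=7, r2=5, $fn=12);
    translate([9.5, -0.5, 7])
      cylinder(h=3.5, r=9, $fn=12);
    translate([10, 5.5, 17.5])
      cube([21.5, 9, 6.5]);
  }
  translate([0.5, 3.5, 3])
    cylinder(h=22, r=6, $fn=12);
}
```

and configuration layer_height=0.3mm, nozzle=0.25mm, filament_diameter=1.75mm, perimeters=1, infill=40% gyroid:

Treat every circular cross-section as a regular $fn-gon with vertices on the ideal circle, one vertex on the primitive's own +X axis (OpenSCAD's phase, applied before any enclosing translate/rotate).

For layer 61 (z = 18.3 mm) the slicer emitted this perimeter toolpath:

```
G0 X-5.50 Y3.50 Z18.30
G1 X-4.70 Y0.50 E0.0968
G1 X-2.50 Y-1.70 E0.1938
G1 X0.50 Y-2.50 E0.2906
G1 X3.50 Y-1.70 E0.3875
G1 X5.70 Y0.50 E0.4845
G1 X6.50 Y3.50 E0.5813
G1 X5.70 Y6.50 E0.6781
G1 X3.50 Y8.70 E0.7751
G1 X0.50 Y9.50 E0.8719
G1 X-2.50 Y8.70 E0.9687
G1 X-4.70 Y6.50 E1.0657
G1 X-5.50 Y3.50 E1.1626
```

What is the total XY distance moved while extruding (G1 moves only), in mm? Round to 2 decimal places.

37.28 mm

Sum the Euclidean lengths of each G1 segment: total = 37.28 mm.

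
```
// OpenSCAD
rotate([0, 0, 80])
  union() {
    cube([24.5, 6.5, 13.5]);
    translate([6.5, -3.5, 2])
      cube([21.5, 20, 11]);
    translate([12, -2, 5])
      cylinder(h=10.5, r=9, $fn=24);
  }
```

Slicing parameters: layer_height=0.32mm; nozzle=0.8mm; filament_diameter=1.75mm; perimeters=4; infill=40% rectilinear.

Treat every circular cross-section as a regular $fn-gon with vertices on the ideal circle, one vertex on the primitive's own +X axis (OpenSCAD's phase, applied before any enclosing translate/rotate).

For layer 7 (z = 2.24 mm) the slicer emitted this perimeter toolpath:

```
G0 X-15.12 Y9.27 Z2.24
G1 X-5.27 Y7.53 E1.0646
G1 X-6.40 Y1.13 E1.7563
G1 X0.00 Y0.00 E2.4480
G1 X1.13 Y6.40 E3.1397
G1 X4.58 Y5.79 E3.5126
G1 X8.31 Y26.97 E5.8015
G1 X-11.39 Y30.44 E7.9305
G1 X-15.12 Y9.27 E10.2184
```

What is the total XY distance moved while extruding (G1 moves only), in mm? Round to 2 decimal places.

Sum the Euclidean lengths of each G1 segment: total = 96.01 mm.

96.01 mm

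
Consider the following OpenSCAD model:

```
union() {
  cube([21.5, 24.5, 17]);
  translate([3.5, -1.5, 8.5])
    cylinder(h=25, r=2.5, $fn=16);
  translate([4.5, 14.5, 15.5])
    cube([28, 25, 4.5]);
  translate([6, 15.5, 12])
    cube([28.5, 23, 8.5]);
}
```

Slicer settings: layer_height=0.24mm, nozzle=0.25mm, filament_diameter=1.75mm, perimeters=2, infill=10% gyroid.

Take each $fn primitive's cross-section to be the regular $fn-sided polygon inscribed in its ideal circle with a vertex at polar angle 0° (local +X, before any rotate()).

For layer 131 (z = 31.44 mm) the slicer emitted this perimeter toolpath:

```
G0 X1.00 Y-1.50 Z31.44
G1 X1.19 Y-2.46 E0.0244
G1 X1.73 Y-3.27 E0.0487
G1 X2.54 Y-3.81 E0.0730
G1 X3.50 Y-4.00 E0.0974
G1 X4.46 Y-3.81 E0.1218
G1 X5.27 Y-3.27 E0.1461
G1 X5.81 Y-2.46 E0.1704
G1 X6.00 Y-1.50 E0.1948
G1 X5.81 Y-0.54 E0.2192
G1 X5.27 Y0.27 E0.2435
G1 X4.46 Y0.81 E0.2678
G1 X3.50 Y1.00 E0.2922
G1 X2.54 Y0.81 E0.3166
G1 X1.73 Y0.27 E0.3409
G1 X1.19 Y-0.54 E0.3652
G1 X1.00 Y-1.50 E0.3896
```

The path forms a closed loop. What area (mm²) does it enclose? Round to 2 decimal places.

Apply the shoelace formula to the sequence of (X, Y) vertices; enclosed area = 19.16 mm².

19.16 mm²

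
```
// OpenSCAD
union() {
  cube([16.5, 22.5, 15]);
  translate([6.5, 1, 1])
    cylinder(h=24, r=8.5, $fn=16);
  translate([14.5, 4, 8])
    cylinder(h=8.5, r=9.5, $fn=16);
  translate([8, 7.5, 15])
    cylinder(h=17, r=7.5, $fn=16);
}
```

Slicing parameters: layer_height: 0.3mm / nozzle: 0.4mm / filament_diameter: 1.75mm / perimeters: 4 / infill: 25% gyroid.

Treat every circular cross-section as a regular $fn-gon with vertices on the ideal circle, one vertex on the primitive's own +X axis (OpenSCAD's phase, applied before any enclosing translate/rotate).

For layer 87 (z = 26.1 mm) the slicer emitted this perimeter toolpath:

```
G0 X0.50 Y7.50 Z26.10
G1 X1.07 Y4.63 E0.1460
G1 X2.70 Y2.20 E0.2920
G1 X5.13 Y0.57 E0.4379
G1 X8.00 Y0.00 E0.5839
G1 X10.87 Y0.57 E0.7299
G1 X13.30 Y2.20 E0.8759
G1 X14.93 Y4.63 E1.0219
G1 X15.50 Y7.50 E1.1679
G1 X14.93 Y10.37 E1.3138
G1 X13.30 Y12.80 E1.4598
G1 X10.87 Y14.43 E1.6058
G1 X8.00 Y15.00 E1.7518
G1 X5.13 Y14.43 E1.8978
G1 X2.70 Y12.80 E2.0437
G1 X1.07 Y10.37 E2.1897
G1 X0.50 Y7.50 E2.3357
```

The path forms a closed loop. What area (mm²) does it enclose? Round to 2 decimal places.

Apply the shoelace formula to the sequence of (X, Y) vertices; enclosed area = 172.17 mm².

172.17 mm²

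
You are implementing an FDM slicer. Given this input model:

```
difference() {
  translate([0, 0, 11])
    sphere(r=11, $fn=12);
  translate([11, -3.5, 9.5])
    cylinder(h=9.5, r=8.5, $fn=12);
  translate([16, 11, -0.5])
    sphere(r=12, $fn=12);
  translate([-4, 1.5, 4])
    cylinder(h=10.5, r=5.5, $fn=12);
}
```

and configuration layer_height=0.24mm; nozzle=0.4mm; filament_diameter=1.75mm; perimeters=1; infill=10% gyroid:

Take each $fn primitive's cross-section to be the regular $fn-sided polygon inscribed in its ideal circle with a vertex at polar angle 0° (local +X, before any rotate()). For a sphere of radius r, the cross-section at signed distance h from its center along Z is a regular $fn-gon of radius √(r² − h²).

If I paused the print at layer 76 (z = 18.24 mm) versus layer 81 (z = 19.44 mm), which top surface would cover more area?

Layer 76 (z = 18.24): the r=11 sphere contributes a regular 12-gon of circumradius √(11²−7.24²) = 8.281 (area = (12/2)·8.281²·sin(360°/12) = 205.75 mm²); the cylinder at (11, -3.5): section is a regular 12-gon, circumradius r=8.5 (area = (12/2)·8.500²·sin(360°/12) = 216.75 mm²); the sphere at (16, 11) is absent (|z−center|=18.740 > r=12); the cylinder at (-4, 1.5) does not reach this height (z outside [4, 14.5]); Subtracting the remaining from the first: starting from the r=11 sphere (205.75 mm²), the r=8.5 cylinder at (11, -3.5) partially overlaps it — only the 39.01 mm² overlap (of its 216.75 mm²) is removed, clipping the outline — area = 166.74 mm². So its area = 166.74 mm². Layer 81 (z = 19.44): the sphere: section is a regular 12-gon, circumradius = √(r²−h²) = √(11²−8.44²) = 7.055 (area = (12/2)·7.055²·sin(360°/12) = 149.30 mm²); the cylinder at (11, -3.5) is absent (z outside [9.5, 19]); the sphere at (16, 11) does not reach this height (|z−center|=19.940 > r=12); the cylinder at (-4, 1.5) is not intersected at this z (z outside [4, 14.5]); Taking the first minus the rest: none of the subtracted shapes is present at this height, so the r=11 sphere is unchanged — area = 149.30 mm². So its area = 149.30 mm². Layer 76 is larger (166.74 vs 149.30 mm²).

layer 76 (z = 18.24 mm)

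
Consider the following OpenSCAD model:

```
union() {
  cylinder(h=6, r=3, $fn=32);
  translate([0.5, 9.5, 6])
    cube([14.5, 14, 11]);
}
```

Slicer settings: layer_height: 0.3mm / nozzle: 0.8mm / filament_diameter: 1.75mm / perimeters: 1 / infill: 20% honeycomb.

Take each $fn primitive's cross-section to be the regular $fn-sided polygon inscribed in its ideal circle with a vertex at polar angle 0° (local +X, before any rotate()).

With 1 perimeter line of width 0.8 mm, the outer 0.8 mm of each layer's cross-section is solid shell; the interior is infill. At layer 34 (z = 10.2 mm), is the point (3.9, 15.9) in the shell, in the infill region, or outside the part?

At z = 10.2 mm: the cylinder is not intersected at this z (z outside [0, 6]); the cube at (0.5, 9.5) (footprint 14.5×14) is included at this height; Taking the union: only the 14.5×14 cube at (0.5, 9.5) is present, so the union is just that shape — 1 connected region. Overall, the cross-section is a single solid region. The nearest boundary edge runs (0.50, 23.50)→(0.50, 9.50); distance from the point to it = 3.40 mm. The point is inside the cross-section and 3.40 mm from the nearest boundary — more than the 0.8 mm shell width (1 × 0.8), so it's in the infill interior.

infill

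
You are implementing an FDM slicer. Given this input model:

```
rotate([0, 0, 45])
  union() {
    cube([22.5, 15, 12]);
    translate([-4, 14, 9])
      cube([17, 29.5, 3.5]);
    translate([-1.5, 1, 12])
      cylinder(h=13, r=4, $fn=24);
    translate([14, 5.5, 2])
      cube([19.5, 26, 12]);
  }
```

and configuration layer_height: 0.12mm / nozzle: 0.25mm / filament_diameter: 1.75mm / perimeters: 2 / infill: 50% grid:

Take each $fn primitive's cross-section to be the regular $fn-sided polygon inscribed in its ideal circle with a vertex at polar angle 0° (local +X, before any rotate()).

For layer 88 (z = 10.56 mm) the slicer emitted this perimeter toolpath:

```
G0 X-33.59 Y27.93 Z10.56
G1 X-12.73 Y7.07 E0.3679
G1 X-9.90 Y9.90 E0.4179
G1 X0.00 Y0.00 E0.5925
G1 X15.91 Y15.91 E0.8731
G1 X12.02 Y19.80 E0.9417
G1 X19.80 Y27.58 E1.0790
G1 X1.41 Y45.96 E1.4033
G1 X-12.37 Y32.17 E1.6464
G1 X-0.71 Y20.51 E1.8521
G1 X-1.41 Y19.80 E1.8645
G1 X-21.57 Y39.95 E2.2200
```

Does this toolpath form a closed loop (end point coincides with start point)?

no

Start point (G0): (-33.59, 27.93). End point (last G1): the path does not return to the start — open.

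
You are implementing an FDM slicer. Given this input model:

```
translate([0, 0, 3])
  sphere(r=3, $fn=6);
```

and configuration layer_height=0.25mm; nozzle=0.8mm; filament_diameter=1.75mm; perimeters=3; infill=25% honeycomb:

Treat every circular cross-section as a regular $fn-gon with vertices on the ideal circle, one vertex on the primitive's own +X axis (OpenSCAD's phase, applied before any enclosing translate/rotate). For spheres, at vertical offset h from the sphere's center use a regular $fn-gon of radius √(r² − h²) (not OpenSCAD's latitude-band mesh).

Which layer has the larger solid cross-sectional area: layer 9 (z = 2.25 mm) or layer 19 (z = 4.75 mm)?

Layer 9 (z = 2.25): the r=3 sphere contributes a regular 6-gon of circumradius √(3²−0.75²) = 2.905 (area = (6/2)·2.905²·sin(360°/6) = 21.92 mm²). So its area = 21.92 mm². Layer 19 (z = 4.75): the r=3 sphere contributes a regular 6-gon of circumradius √(3²−1.75²) = 2.437 (area = (6/2)·2.437²·sin(360°/6) = 15.43 mm²). So its area = 15.43 mm². Layer 9 is larger (21.92 vs 15.43 mm²).

layer 9 (z = 2.25 mm)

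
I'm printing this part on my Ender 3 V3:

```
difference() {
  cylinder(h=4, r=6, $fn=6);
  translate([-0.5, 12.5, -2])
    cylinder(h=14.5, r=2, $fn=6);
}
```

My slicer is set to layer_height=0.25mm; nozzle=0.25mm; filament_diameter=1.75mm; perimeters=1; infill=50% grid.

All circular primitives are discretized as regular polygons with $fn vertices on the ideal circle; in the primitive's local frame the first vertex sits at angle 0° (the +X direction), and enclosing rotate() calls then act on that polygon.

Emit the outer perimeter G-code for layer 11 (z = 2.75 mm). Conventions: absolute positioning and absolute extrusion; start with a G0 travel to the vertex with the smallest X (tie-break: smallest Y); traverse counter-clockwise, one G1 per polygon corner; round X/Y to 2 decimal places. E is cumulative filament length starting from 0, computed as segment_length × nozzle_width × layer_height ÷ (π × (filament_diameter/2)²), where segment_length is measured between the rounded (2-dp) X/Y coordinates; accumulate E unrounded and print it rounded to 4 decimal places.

G0 X-6.00 Y0.00 Z2.75
G1 X-3.00 Y-5.20 E0.1560
G1 X3.00 Y-5.20 E0.3119
G1 X6.00 Y0.00 E0.4679
G1 X3.00 Y5.20 E0.6239
G1 X-3.00 Y5.20 E0.7798
G1 X-6.00 Y0.00 E0.9358

At z = 2.75 mm: the r=6 cylinder gives a regular 6-gon of circumradius 6 (constant along its height); the r=2 cylinder at (-0.5, 12.5) contributes a regular 6-gon of circumradius 2; After the difference (first − rest): starting from the r=6 cylinder, the r=2 cylinder at (-0.5, 12.5) misses the remaining region (no effect) — 1 connected region. The outline is a single polygon with 6 vertices. Extrusion per mm of travel: 0.25 × 0.25 / (π × 0.875²) = 0.025984. Accumulating E over each segment gives final E = 0.9358.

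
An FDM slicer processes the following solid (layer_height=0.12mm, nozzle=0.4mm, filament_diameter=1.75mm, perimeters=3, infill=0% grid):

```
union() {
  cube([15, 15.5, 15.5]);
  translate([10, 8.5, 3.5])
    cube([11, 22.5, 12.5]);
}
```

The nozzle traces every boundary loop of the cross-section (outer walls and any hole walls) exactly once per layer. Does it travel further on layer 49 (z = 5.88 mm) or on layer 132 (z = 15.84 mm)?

layer 49 (z = 5.88 mm)

Layer 49 (z = 5.88): the cube is present — its section is the full 15×15.5 rectangle (perimeter 61.00 mm); the cube at (10, 8.5) (footprint 11×22.5) is included at this height (perimeter 67.00 mm); Merging all regions: the regions partially overlap (shared area 35.00 mm²), so the edge portions inside another operand are dropped and the merged outline is re-measured after clipping — boundary = 104.00 mm. So its perimeter = 104.00 mm. Layer 132 (z = 15.84): the cube does not reach this height (z outside [0, 15.5]); the cube at (10, 8.5) (footprint 11×22.5) is included at this height (perimeter 67.00 mm); Taking the union: only the 11×22.5 cube at (10, 8.5) is present, so the union is just that shape — boundary = 67.00 mm. So its perimeter = 67.00 mm. Layer 49 is larger (104.00 vs 67.00 mm).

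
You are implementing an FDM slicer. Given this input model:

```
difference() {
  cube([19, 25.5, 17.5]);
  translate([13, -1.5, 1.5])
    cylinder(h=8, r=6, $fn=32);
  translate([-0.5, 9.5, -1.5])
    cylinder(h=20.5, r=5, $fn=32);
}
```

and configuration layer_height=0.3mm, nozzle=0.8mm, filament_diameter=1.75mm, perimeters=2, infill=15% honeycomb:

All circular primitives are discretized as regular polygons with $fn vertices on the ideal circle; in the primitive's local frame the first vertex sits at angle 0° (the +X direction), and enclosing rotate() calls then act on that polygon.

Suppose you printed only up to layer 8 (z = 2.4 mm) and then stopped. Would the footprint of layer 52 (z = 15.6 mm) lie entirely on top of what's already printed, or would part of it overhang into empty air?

part overhangs

Compare the two slices. At z = 2.4: the cube is present — its section is the full 19×25.5 rectangle (area 484.50 mm²); the cylinder at (13, -1.5): section is a regular 32-gon, circumradius r=6 (area = (32/2)·6.000²·sin(360°/32) = 112.37 mm²); the r=5 cylinder at (-0.5, 9.5) contributes a regular 32-gon of circumradius 5 (area = (32/2)·5.000²·sin(360°/32) = 78.04 mm²); After the difference (first − rest): starting from the 19×25.5 cube (484.50 mm²), the r=6 cylinder at (13, -1.5) partially overlaps it — only the 38.43 mm² overlap (of its 112.37 mm²) is removed, clipping the outline; the r=5 cylinder at (-0.5, 9.5) partially overlaps it — only the 34.04 mm² overlap (of its 78.04 mm²) is removed, clipping the outline — area = 412.03 mm². At z = 15.6: the cube (footprint 19×25.5) is included at this height (area 484.50 mm²); the cylinder at (13, -1.5) does not reach this height (z outside [1.5, 9.5]); the cylinder at (-0.5, 9.5): section is a regular 32-gon, circumradius r=5 (area = (32/2)·5.000²·sin(360°/32) = 78.04 mm²); After the difference (first − rest): starting from the 19×25.5 cube (484.50 mm²), the r=5 cylinder at (-0.5, 9.5) partially overlaps it — only the 34.04 mm² overlap (of its 78.04 mm²) is removed, clipping the outline — area = 450.46 mm². Checking containment: at z = 15.6 the cross-section extends beyond the z = 2.4 cross-section by about 38.43 mm².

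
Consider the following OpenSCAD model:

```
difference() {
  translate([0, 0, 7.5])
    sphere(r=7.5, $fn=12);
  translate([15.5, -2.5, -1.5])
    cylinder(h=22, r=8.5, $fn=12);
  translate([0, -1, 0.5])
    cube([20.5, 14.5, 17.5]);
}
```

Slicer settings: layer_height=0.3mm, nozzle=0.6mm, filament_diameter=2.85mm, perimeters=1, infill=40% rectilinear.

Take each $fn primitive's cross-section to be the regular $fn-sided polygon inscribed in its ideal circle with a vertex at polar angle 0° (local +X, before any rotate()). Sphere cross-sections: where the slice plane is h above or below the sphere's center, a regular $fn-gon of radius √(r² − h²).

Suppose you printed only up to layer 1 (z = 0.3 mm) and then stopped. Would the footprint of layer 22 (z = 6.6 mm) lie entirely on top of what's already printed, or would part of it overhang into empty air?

Compare the two slices. At z = 0.3: the sphere: section is a regular 12-gon, circumradius = √(r²−h²) = √(7.5²−7.2²) = 2.100 (area = (12/2)·2.100²·sin(360°/12) = 13.23 mm²); the cylinder at (15.5, -2.5): section is a regular 12-gon, circumradius r=8.5 (area = (12/2)·8.500²·sin(360°/12) = 216.75 mm²); the cube at (0, -1) does not reach this height (z outside [0.5, 18]); Taking the first minus the rest: starting from the r=7.5 sphere (13.23 mm²), the r=8.5 cylinder at (15.5, -2.5) misses the remaining region (no effect) — area = 13.23 mm². At z = 6.6: the r=7.5 sphere contributes a regular 12-gon of circumradius √(7.5²−0.9²) = 7.446 (area = (12/2)·7.446²·sin(360°/12) = 166.32 mm²); the r=8.5 cylinder at (15.5, -2.5) gives a regular 12-gon of circumradius 8.5 (constant along its height) (area = (12/2)·8.500²·sin(360°/12) = 216.75 mm²); the 20.5×14.5 cube at (0, -1) contributes its full rectangle (area 297.25 mm²); Subtracting the remaining from the first: starting from the r=7.5 sphere (166.32 mm²), the r=8.5 cylinder at (15.5, -2.5) misses the remaining region (no effect); the 20.5×14.5 cube at (0, -1) partially overlaps it — only the 48.89 mm² overlap (of its 297.25 mm²) is removed, clipping the outline — area = 117.43 mm². Checking containment: at z = 6.6 the cross-section extends beyond the z = 0.3 cross-section by about 109.47 mm².

part overhangs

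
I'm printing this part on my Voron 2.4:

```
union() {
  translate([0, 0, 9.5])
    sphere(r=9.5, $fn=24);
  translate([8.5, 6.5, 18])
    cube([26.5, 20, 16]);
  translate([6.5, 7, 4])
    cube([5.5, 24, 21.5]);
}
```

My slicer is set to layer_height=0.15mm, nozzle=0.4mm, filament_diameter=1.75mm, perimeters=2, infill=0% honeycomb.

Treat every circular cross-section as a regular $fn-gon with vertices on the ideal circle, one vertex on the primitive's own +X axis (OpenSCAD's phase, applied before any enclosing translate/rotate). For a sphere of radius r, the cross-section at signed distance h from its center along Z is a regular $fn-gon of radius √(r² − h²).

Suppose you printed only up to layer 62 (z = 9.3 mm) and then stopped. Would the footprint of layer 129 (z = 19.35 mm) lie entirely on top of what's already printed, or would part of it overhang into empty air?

part overhangs

Compare the two slices. At z = 9.3: the sphere: section is a regular 24-gon, circumradius = √(r²−h²) = √(9.5²−0.2²) = 9.498 (area = (24/2)·9.498²·sin(360°/24) = 280.18 mm²); the cube at (8.5, 6.5) is not intersected at this z (z outside [18, 34]); the 5.5×24 cube at (6.5, 7) contributes its full rectangle (area 132.00 mm²); Merging all regions: the 2 present regions are separate (no shared area or edge), so areas and boundary lengths simply add and each stays a separate island — area = 412.18 mm². At z = 19.35: the sphere is absent (|z−center|=9.850 > r=9.5); the cube at (8.5, 6.5) (footprint 26.5×20) is included at this height (area 530.00 mm²); the 5.5×24 cube at (6.5, 7) contributes its full rectangle (area 132.00 mm²); Merging all regions: the regions partially overlap — summed areas 662.00 mm² minus the doubly-counted overlap 68.25 mm² gives 593.75 mm² — area = 593.75 mm². Checking containment: at z = 19.35 the cross-section extends beyond the z = 9.3 cross-section by about 461.75 mm².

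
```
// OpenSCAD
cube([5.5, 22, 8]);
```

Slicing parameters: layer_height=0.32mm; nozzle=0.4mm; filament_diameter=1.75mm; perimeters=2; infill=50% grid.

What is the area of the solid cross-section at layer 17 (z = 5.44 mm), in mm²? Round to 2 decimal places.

121.00 mm²

At z = 5.44 mm: the cube (footprint 5.5×22) is included at this height (area 121.00 mm²). Overall, the cross-section is a single solid region. Net area = 121.00 mm².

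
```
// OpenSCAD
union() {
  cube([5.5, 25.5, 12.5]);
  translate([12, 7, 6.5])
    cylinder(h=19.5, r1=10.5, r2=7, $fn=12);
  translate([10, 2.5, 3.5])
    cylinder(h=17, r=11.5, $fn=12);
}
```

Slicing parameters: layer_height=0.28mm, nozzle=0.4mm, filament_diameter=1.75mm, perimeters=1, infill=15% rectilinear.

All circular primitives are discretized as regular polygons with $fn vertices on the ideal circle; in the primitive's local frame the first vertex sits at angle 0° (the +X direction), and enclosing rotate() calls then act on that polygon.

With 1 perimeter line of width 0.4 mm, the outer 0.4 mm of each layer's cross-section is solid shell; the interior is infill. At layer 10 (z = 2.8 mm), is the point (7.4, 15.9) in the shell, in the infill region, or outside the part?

outside

At z = 2.8 mm: the cube is present — its section is the full 5.5×25.5 rectangle; the cone at (12, 7) is absent (z outside [6.5, 26]); the cylinder at (10, 2.5) is absent (z outside [3.5, 20.5]); Merging all regions: only the 5.5×25.5 cube is present, so the union is just that shape — 1 connected region. Overall, the cross-section is a single solid region. The nearest boundary edge runs (5.50, 0.00)→(5.50, 25.50); distance from the point to it = 1.90 mm. The point is not inside any of the regions above, so it lies outside the cross-section (1.90 mm from the nearest boundary).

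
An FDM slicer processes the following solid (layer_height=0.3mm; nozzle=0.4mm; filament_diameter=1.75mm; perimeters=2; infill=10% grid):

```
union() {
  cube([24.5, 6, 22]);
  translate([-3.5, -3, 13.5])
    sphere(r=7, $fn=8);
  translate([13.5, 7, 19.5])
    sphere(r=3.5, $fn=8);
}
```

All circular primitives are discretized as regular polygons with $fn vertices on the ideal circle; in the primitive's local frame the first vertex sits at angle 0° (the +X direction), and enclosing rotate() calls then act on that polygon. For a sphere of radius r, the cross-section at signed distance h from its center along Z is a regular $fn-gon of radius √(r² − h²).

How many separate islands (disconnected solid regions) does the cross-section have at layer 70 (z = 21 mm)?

At z = 21 mm: the cube is present — its section is the full 24.5×6 rectangle; the sphere at (-3.5, -3) does not reach this height (|z−center|=7.500 > r=7); the r=3.5 sphere at (13.5, 7) slices to a regular 8-gon of circumradius 3.162 (√(r²−h²) with h=1.5 from center); Combining (union): the regions partially overlap (shared area 8.23 mm²), so overlapping operands fuse into one piece — 1 connected region. Overall, the cross-section is a single solid region. Island count = 1.

1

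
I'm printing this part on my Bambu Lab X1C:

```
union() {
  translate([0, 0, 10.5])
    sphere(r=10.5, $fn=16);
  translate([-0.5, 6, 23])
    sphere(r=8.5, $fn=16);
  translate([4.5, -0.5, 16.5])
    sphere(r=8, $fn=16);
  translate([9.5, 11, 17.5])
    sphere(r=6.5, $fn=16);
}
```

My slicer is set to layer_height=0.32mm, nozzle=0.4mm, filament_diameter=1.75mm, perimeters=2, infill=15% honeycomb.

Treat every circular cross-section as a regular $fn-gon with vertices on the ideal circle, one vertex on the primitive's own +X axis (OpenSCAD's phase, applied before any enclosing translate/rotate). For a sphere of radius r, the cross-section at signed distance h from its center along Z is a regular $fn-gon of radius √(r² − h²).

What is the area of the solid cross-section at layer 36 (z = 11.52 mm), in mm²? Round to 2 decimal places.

355.97 mm²

At z = 11.52 mm: the r=10.5 sphere slices to a regular 16-gon of circumradius 10.450 (√(r²−h²) with h=1.02 from center) (area = (16/2)·10.450²·sin(360°/16) = 334.34 mm²); the sphere at (-0.5, 6) is not intersected at this z (|z−center|=11.480 > r=8.5); the r=8 sphere at (4.5, -0.5) slices to a regular 16-gon of circumradius 6.261 (√(r²−h²) with h=4.98 from center) (area = (16/2)·6.261²·sin(360°/16) = 120.01 mm²); the r=6.5 sphere at (9.5, 11) contributes a regular 16-gon of circumradius √(6.5²−5.98²) = 2.547 (area = (16/2)·2.547²·sin(360°/16) = 19.87 mm²); Combining (union): the regions partially overlap — summed areas 474.22 mm² minus the doubly-counted overlap 118.24 mm² gives 355.97 mm² — area = 355.97 mm². Overall, the cross-section has 2 separate islands. Net area = 355.97 mm².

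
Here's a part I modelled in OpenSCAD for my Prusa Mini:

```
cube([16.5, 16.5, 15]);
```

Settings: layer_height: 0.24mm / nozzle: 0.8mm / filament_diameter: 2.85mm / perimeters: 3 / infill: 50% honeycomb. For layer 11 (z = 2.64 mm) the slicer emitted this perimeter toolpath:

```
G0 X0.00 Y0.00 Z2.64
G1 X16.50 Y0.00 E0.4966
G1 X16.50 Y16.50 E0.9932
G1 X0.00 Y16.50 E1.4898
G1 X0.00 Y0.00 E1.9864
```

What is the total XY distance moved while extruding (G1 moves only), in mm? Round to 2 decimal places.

Sum the Euclidean lengths of each G1 segment: total = 66.00 mm.

66.00 mm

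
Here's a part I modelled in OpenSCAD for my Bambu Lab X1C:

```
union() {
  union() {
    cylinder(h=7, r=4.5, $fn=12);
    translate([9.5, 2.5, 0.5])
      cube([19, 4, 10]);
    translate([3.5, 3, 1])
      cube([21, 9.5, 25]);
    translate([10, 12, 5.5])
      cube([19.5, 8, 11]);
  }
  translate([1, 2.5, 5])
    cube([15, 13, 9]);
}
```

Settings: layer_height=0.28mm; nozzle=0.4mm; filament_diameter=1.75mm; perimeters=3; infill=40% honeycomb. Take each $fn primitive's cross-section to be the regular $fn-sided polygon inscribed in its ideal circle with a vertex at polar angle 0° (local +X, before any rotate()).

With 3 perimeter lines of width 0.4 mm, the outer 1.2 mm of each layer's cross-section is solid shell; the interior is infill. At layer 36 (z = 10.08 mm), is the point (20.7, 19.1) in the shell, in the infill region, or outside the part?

At z = 10.08 mm: the cylinder does not reach this height (z outside [0, 7]); the 19×4 cube at (9.5, 2.5) contributes its full rectangle; the cube at (3.5, 3) is present — its section is the full 21×9.5 rectangle; the cube at (10, 12) is present — its section is the full 19.5×8 rectangle; Merging all regions: the regions partially overlap (shared area 59.75 mm²), so overlapping operands fuse into one piece — 1 connected region; the cube at (1, 2.5) (footprint 15×13) is included at this height; Merging all regions: the regions partially overlap (shared area 140.00 mm²), so overlapping operands fuse into one piece — 1 connected region. Overall, the cross-section is a single solid region. The nearest boundary edge runs (10.00, 20.00)→(29.50, 20.00); distance from the point to it = 0.90 mm. The point is inside the cross-section, 0.90 mm from the nearest boundary — within the 1.2 mm shell band (3 × 0.4).

shell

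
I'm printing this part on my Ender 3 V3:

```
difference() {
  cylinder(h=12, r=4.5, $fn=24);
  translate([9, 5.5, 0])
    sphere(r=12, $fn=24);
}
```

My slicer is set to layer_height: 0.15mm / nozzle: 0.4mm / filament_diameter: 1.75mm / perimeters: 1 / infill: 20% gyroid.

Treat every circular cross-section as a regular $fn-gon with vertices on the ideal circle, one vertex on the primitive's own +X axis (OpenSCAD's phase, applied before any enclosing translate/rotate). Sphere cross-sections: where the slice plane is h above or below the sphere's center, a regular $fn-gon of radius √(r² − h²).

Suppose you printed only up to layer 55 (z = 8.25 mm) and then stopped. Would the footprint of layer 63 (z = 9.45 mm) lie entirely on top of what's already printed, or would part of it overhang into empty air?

Compare the two slices. At z = 8.25: the r=4.5 cylinder gives a regular 24-gon of circumradius 4.5 (constant along its height) (area = (24/2)·4.500²·sin(360°/24) = 62.89 mm²); the sphere at (9, 5.5): section is a regular 24-gon, circumradius = √(r²−h²) = √(12²−8.25²) = 8.714 (area = (24/2)·8.714²·sin(360°/24) = 235.85 mm²); Taking the first minus the rest: starting from the r=4.5 cylinder (62.89 mm²), the r=12 sphere at (9, 5.5) partially overlaps it — only the 12.87 mm² overlap (of its 235.85 mm²) is removed, clipping the outline — area = 50.03 mm². At z = 9.45: the cylinder: section is a regular 24-gon, circumradius r=4.5 (area = (24/2)·4.500²·sin(360°/24) = 62.89 mm²); the sphere at (9, 5.5): section is a regular 24-gon, circumradius = √(r²−h²) = √(12²−9.45²) = 7.396 (area = (24/2)·7.396²·sin(360°/24) = 169.88 mm²); Subtracting the remaining from the first: starting from the r=4.5 cylinder (62.89 mm²), the r=12 sphere at (9, 5.5) partially overlaps it — only the 4.47 mm² overlap (of its 169.88 mm²) is removed, clipping the outline — area = 58.42 mm². Checking containment: at z = 9.45 the cross-section extends beyond the z = 8.25 cross-section by about 8.39 mm².

part overhangs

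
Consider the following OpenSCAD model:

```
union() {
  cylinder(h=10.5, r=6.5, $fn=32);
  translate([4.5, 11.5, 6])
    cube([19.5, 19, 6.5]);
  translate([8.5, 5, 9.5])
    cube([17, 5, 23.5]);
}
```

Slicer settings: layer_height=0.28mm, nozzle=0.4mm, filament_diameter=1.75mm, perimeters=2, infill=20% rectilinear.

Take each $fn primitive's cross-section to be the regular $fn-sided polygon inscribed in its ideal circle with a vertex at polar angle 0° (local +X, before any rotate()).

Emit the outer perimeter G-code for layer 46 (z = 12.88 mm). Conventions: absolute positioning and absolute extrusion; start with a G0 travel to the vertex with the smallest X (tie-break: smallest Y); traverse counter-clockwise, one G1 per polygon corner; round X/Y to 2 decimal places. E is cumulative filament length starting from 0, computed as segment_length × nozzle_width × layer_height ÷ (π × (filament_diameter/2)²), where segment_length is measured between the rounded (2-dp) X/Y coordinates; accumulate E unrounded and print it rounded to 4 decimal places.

G0 X8.50 Y5.00 Z12.88
G1 X25.50 Y5.00 E0.7916
G1 X25.50 Y10.00 E1.0244
G1 X8.50 Y10.00 E1.8160
G1 X8.50 Y5.00 E2.0488

At z = 12.88 mm: the cylinder is not intersected at this z (z outside [0, 10.5]); the cube at (4.5, 11.5) is not intersected at this z (z outside [6, 12.5]); the cube at (8.5, 5) is present — its section is the full 17×5 rectangle; Taking the union: only the 17×5 cube at (8.5, 5) is present, so the union is just that shape — 1 connected region. The outline is a single polygon with 4 vertices. Extrusion per mm of travel: 0.4 × 0.28 / (π × 0.875²) = 0.046564. Accumulating E over each segment gives final E = 2.0488.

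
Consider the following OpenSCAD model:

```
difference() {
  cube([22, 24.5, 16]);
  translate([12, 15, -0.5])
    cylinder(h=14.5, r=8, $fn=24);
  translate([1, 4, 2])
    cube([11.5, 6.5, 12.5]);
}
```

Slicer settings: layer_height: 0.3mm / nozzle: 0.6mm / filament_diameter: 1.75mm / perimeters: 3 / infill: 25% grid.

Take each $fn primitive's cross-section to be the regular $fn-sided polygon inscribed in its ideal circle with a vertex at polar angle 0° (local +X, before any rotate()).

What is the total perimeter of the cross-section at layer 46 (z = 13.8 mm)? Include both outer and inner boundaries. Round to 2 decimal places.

160.42 mm

At z = 13.8 mm: the cube is present — its section is the full 22×24.5 rectangle (perimeter 93.00 mm); the r=8 cylinder at (12, 15) contributes a regular 24-gon of circumradius 8 (perimeter = 2·24·8.000·sin(180°/24) = 50.12 mm); the cube at (1, 4) (footprint 11.5×6.5) is included at this height (perimeter 36.00 mm); Subtracting the remaining from the first: starting from the 22×24.5 cube, the r=8 cylinder at (12, 15) lies wholly inside it (removes its full 198.77 mm² and its 50.12 mm outline becomes a hole wall); the 11.5×6.5 cube at (1, 4) partially overlaps it — only the 57.11 mm² overlap (of its 74.75 mm²) is removed, clipping the outline — boundary (outer + 1 inner loop) = 160.42 mm. Overall, the cross-section is one region with 1 hole. Total boundary length (outer + inner) = 160.42 mm.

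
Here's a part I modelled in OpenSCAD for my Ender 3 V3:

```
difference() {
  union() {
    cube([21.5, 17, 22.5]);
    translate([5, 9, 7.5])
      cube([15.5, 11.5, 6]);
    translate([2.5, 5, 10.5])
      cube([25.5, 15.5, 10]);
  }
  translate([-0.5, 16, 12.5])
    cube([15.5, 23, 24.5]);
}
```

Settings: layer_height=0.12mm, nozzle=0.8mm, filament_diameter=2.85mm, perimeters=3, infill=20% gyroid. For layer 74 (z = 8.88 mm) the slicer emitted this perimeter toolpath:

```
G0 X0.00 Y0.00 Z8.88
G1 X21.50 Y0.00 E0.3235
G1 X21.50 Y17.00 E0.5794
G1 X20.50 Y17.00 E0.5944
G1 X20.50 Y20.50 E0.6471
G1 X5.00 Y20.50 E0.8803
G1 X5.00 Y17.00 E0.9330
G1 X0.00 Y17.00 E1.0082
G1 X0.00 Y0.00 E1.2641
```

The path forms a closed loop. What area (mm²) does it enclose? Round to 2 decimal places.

419.75 mm²

Apply the shoelace formula to the sequence of (X, Y) vertices; enclosed area = 419.75 mm².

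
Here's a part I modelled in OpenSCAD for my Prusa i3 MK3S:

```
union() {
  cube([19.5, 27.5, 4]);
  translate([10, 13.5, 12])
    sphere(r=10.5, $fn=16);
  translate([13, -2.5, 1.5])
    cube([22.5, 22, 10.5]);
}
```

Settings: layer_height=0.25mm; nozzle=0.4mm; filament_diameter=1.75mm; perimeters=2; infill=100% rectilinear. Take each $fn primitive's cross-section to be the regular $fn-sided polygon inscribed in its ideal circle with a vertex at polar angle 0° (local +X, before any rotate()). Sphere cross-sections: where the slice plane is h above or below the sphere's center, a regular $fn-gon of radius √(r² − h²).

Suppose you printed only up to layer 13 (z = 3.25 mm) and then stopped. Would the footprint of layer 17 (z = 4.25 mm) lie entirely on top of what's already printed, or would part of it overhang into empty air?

Compare the two slices. At z = 3.25: the 19.5×27.5 cube contributes its full rectangle (area 536.25 mm²); the r=10.5 sphere at (10, 13.5) contributes a regular 16-gon of circumradius √(10.5²−8.75²) = 5.804 (area = (16/2)·5.804²·sin(360°/16) = 103.13 mm²); the cube at (13, -2.5) is present — its section is the full 22.5×22 rectangle (area 495.00 mm²); Merging all regions: the regions partially overlap — summed areas 1134.38 mm² minus the doubly-counted overlap 229.88 mm² gives 904.50 mm² — area = 904.50 mm². At z = 4.25: the cube is absent (z outside [0, 4]); the r=10.5 sphere at (10, 13.5) contributes a regular 16-gon of circumradius √(10.5²−7.75²) = 7.084 (area = (16/2)·7.084²·sin(360°/16) = 153.65 mm²); the cube at (13, -2.5) is present — its section is the full 22.5×22 rectangle (area 495.00 mm²); Taking the union: the regions partially overlap — summed areas 648.65 mm² minus the doubly-counted overlap 36.05 mm² gives 612.59 mm² — area = 612.59 mm². Checking containment: the cross-section at z = 4.25 is a subset of the cross-section at z = 3.25.

entirely on top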